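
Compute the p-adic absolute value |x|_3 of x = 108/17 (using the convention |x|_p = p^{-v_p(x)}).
|108/17|_3 = 1/27

Step 1 — compute v_3(x) by factoring powers of 3 out of the numerator and denominator: v_3(108/17) = 3. Step 2 — apply |x|_p = p^{-v_p(x)} = 3^{-3} = 1/27.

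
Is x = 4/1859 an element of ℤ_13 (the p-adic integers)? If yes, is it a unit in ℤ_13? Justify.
x ∉ ℤ_13 (v_13(x) = -2 < 0)

ℤ_13 = {x ∈ ℚ_13 : v_13(x) ≥ 0} and ℤ_13^× = {x ∈ ℤ_13 : v_13(x) = 0}. Here v_13(4/1859) = v_13(num) − v_13(den) = -2; compare against these criteria.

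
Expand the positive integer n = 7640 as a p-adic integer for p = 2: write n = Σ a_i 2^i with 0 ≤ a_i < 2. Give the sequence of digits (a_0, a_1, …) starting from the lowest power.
(a_0, a_1, …) = (0, 0, 0, 1, 1, 0, 1, 1, 1, 0, 1, 1, 1)

Repeated division by 2 gives the digits low-to-high: 7640 = 1·2^3 + 1·2^4 + 1·2^6 + 1·2^7 + 1·2^8 + 1·2^10 + 1·2^11 + 1·2^12. Digit sequence: (0, 0, 0, 1, 1, 0, 1, 1, 1, 0, 1, 1, 1).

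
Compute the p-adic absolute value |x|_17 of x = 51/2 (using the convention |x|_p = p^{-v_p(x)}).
|51/2|_17 = 1/17

Step 1 — compute v_17(x) by factoring powers of 17 out of the numerator and denominator: v_17(51/2) = 1. Step 2 — apply |x|_p = p^{-v_p(x)} = 17^{-1} = 1/17.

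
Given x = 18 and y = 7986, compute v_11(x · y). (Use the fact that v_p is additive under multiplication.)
v_11(143748) = 3

v_p(x) = 0 (factor: 18 = 11^0 · 18); v_p(y) = 3 (factor: 7986 = 11^3 · 6). Additivity: v_p(xy) = v_p(x) + v_p(y) = 0 + 3 = 3. (Direct check: xy = 143748 = 11^3 · (108).)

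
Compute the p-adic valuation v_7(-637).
v_7(-637) = 2

v_7(n) is the largest exponent k such that 7^k divides n. Factor out: -637 = -7^2 · 13. (Sign doesn't affect v_p.) So v_7(-637) = 2.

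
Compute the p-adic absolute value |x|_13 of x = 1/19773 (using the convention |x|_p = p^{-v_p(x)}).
|1/19773|_13 = 2197

Step 1 — compute v_13(x) by factoring powers of 13 out of the numerator and denominator: v_13(1/19773) = -3. Step 2 — apply |x|_p = p^{-v_p(x)} = 13^{3} = 2197.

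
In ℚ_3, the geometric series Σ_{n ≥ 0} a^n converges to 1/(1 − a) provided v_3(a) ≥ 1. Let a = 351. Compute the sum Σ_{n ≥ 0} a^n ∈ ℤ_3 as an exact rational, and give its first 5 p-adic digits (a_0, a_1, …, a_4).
Σ a^n = 1/(1 − a) = -1/350;  first 5 digits = (1, 0, 0, 1, 1)

v_3(a) = 3 ≥ 1, so the series converges in ℤ_3 to 1/(1 − a) = 1/(1 − 351) = -1/350. Expand this rational in ℤ_3: compute digits iteratively via d_i = x_i mod 3, x_{i+1} = (x_i − d_i)/3. The first 5 digits are (1, 0, 0, 1, 1).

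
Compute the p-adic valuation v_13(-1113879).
v_13(-1113879) = 5

v_13(n) is the largest exponent k such that 13^k divides n. Factor out: -1113879 = -13^5 · 3. (Sign doesn't affect v_p.) So v_13(-1113879) = 5.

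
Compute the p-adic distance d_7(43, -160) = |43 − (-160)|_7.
d_7(43, -160) = 1/7

Step 1 — x − y = 43 − (-160) = 203. Step 2 — v_7(203) = 1 (factor: 203 = (7^1 · 29); the sign does not affect v_p). Step 3 — |x − y|_7 = 7^{-1} = 1/7.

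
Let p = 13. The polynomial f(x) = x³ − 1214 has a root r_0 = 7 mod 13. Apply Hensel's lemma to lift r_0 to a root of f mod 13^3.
r_2 = 1281 (mod 2197)

Hensel: r_{i+1} = r_i − f(r_i)/f′(r_i) mod 13^{i+2}, where f′(x) = 3x². Iterate:
  r_0 = 7 (mod 13)
  r_1 = 98 (mod 169)
  r_2 = 1281 (mod 2197)
Final: r = 1281 with f(r) ≡ 0 mod 13^3.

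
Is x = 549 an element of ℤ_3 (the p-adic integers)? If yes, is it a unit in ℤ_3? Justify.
x ∈ ℤ_3 but not a unit; v_3(x) = 2 > 0

ℤ_3 = {x ∈ ℚ_3 : v_3(x) ≥ 0} and ℤ_3^× = {x ∈ ℤ_3 : v_3(x) = 0}. Here v_3(549) = v_3(num) − v_3(den) = 2; compare against these criteria.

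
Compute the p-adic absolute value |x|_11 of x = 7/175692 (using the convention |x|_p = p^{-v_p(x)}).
|7/175692|_11 = 14641

Step 1 — compute v_11(x) by factoring powers of 11 out of the numerator and denominator: v_11(7/175692) = -4. Step 2 — apply |x|_p = p^{-v_p(x)} = 11^{4} = 14641.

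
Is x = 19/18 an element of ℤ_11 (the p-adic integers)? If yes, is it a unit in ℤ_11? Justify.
x ∈ ℤ_11^× (unit); v_11(x) = 0

ℤ_11 = {x ∈ ℚ_11 : v_11(x) ≥ 0} and ℤ_11^× = {x ∈ ℤ_11 : v_11(x) = 0}. Here v_11(19/18) = v_11(num) − v_11(den) = 0; compare against these criteria.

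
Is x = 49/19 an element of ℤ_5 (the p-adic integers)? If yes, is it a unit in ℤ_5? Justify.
x ∈ ℤ_5^× (unit); v_5(x) = 0

ℤ_5 = {x ∈ ℚ_5 : v_5(x) ≥ 0} and ℤ_5^× = {x ∈ ℤ_5 : v_5(x) = 0}. Here v_5(49/19) = v_5(num) − v_5(den) = 0; compare against these criteria.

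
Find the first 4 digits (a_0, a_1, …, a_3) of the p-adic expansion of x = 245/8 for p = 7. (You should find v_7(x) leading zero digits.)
(a_0, …, a_3) = (0, 0, 5, 2)

v_7(245/8) = 2, so a_0 = ... = a_1 = 0. Factor out: x = 7^2 · u with u = 5/8 a unit in ℤ_7. Expand u iteratively via a_{v+i} = u_i mod 7, u_{i+1} = (u_i − a_{v+i})/7:
  u_0 = 5/8;  a_2 = 5;  u_1 = (u_0 − 5)/7 = -5/8
  u_1 = -5/8;  a_3 = 2;  u_2 = (u_1 − 2)/7 = -3/8
Digits: (0, 0, 5, 2).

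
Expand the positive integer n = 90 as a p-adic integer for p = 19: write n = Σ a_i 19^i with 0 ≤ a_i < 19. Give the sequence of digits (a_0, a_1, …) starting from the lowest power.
(a_0, a_1, …) = (14, 4)

Repeated division by 19 gives the digits low-to-high: 90 = 14 + 4·19^1. Digit sequence: (14, 4).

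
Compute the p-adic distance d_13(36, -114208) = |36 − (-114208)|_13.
d_13(36, -114208) = 1/28561

Step 1 — x − y = 36 − (-114208) = 114244. Step 2 — v_13(114244) = 4 (factor: 114244 = (13^4 · 4); the sign does not affect v_p). Step 3 — |x − y|_13 = 13^{-4} = 1/28561.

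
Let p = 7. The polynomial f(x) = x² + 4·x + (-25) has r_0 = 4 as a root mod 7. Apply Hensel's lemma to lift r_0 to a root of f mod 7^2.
r_1 = 32 (mod 49)

Hensel: r_{i+1} = r_i − f(r_i)·(f′(r_i))^{-1} mod 7^{i+2}, f′(x) = 2x + 4. Iterate:
  r_0 = 4 (mod 7)
  r_1 = 32 (mod 49)
Final: r = 32 satisfies f(r) ≡ 0 mod 7^2.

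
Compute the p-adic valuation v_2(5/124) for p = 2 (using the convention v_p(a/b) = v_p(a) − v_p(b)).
v_2(5/124) = -2

Factor powers of 2 from the numerator and denominator of the reduced fraction: 5 = 2^0 · 5 and 124 = 2^2 · 31. Apply v_p(a/b) = v_p(a) − v_p(b): v_2(5/124) = 0 − 2 = -2.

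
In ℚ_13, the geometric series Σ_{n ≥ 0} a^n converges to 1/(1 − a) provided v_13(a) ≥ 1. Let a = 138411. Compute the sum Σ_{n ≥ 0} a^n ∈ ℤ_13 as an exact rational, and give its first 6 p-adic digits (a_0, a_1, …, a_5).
Σ a^n = 1/(1 − a) = -1/138410;  first 6 digits = (1, 0, 0, 11, 4, 0)

v_13(a) = 3 ≥ 1, so the series converges in ℤ_13 to 1/(1 − a) = 1/(1 − 138411) = -1/138410. Expand this rational in ℤ_13: compute digits iteratively via d_i = x_i mod 13, x_{i+1} = (x_i − d_i)/13. The first 6 digits are (1, 0, 0, 11, 4, 0).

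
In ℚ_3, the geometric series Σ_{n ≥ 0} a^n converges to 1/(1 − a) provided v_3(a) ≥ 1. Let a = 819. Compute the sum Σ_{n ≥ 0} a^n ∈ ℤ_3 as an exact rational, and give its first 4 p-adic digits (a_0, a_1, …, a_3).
Σ a^n = 1/(1 − a) = -1/818;  first 4 digits = (1, 0, 1, 0)

v_3(a) = 2 ≥ 1, so the series converges in ℤ_3 to 1/(1 − a) = 1/(1 − 819) = -1/818. Expand this rational in ℤ_3: compute digits iteratively via d_i = x_i mod 3, x_{i+1} = (x_i − d_i)/3. The first 4 digits are (1, 0, 1, 0).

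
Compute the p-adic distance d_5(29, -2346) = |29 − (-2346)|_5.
d_5(29, -2346) = 1/125

Step 1 — x − y = 29 − (-2346) = 2375. Step 2 — v_5(2375) = 3 (factor: 2375 = (5^3 · 19); the sign does not affect v_p). Step 3 — |x − y|_5 = 5^{-3} = 1/125.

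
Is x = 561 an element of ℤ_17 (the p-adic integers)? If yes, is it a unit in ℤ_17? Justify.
x ∈ ℤ_17 but not a unit; v_17(x) = 1 > 0

ℤ_17 = {x ∈ ℚ_17 : v_17(x) ≥ 0} and ℤ_17^× = {x ∈ ℤ_17 : v_17(x) = 0}. Here v_17(561) = v_17(num) − v_17(den) = 1; compare against these criteria.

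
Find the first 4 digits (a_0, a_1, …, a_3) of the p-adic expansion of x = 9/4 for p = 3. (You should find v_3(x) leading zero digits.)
(a_0, …, a_3) = (0, 0, 1, 2)

v_3(9/4) = 2, so a_0 = ... = a_1 = 0. Factor out: x = 3^2 · u with u = 1/4 a unit in ℤ_3. Expand u iteratively via a_{v+i} = u_i mod 3, u_{i+1} = (u_i − a_{v+i})/3:
  u_0 = 1/4;  a_2 = 1;  u_1 = (u_0 − 1)/3 = -1/4
  u_1 = -1/4;  a_3 = 2;  u_2 = (u_1 − 2)/3 = -3/4
Digits: (0, 0, 1, 2).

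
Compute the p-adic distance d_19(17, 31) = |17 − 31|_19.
d_19(17, 31) = 1

Step 1 — x − y = 17 − 31 = -14. Step 2 — v_19(-14) = 0 (factor: -14 = −(19^0 · 14); the sign does not affect v_p). Step 3 — |x − y|_19 = 19^{0} = 1.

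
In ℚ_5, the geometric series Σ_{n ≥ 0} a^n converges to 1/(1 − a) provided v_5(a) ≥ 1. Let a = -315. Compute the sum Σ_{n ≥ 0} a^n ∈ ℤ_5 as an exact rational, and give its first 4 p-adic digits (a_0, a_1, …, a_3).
Σ a^n = 1/(1 − a) = 1/316;  first 4 digits = (1, 2, 1, 4)

v_5(a) = 1 ≥ 1, so the series converges in ℤ_5 to 1/(1 − a) = 1/(1 − (-315)) = 1/316. Expand this rational in ℤ_5: compute digits iteratively via d_i = x_i mod 5, x_{i+1} = (x_i − d_i)/5. The first 4 digits are (1, 2, 1, 4).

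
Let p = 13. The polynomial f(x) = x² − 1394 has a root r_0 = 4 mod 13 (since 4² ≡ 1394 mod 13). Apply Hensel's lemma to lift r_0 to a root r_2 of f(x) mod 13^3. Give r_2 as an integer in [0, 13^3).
r_2 = 810 (mod 2197)

Hensel's recurrence: r_{i+1} = r_i − f(r_i)·(f′(r_i))^{-1} mod 13^{i+2}, with f′(x) = 2x. Iterate:
  r_0 = 4 (mod 13)
  r_1 = 134 (mod 169)
  r_2 = 810 (mod 2197)
Final: r_2 = 810, and one checks f(r_2) ≡ 0 mod 13^3.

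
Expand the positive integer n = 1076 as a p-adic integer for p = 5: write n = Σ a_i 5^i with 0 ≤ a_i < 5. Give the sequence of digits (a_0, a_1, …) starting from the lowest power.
(a_0, a_1, …) = (1, 0, 3, 3, 1)

Repeated division by 5 gives the digits low-to-high: 1076 = 1 + 3·5^2 + 3·5^3 + 1·5^4. Digit sequence: (1, 0, 3, 3, 1).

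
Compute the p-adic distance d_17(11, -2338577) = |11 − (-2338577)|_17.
d_17(11, -2338577) = 1/83521

Step 1 — x − y = 11 − (-2338577) = 2338588. Step 2 — v_17(2338588) = 4 (factor: 2338588 = (17^4 · 28); the sign does not affect v_p). Step 3 — |x − y|_17 = 17^{-4} = 1/83521.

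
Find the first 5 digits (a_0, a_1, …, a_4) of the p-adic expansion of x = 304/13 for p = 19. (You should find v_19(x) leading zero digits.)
(a_0, …, a_4) = (0, 10, 1, 16, 5)

v_19(304/13) = 1, so a_0 = ... = a_0 = 0. Factor out: x = 19^1 · u with u = 16/13 a unit in ℤ_19. Expand u iteratively via a_{v+i} = u_i mod 19, u_{i+1} = (u_i − a_{v+i})/19:
  u_0 = 16/13;  a_1 = 10;  u_1 = (u_0 − 10)/19 = -6/13
  u_1 = -6/13;  a_2 = 1;  u_2 = (u_1 − 1)/19 = -1/13
  u_2 = -1/13;  a_3 = 16;  u_3 = (u_2 − 16)/19 = -11/13
  u_3 = -11/13;  a_4 = 5;  u_4 = (u_3 − 5)/19 = -4/13
Digits: (0, 10, 1, 16, 5).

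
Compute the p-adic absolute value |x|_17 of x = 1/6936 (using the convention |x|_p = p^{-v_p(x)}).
|1/6936|_17 = 289

Step 1 — compute v_17(x) by factoring powers of 17 out of the numerator and denominator: v_17(1/6936) = -2. Step 2 — apply |x|_p = p^{-v_p(x)} = 17^{2} = 289.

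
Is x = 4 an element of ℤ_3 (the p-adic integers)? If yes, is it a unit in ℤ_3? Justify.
x ∈ ℤ_3^× (unit); v_3(x) = 0

ℤ_3 = {x ∈ ℚ_3 : v_3(x) ≥ 0} and ℤ_3^× = {x ∈ ℤ_3 : v_3(x) = 0}. Here v_3(4) = v_3(num) − v_3(den) = 0; compare against these criteria.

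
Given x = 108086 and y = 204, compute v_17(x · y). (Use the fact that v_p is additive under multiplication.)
v_17(22049544) = 4

v_p(x) = 3 (factor: 108086 = 17^3 · 22); v_p(y) = 1 (factor: 204 = 17^1 · 12). Additivity: v_p(xy) = v_p(x) + v_p(y) = 3 + 1 = 4. (Direct check: xy = 22049544 = 17^4 · (264).)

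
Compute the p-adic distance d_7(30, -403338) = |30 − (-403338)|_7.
d_7(30, -403338) = 1/16807

Step 1 — x − y = 30 − (-403338) = 403368. Step 2 — v_7(403368) = 5 (factor: 403368 = (7^5 · 24); the sign does not affect v_p). Step 3 — |x − y|_7 = 7^{-5} = 1/16807.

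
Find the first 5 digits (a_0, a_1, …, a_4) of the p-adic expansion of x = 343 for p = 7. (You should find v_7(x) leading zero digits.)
(a_0, …, a_4) = (0, 0, 0, 1, 0)

v_7(343) = 3, so a_0 = ... = a_2 = 0. Factor out: x = 7^3 · u with u = 1 a unit in ℤ_7. Expand u iteratively via a_{v+i} = u_i mod 7, u_{i+1} = (u_i − a_{v+i})/7:
  u_0 = 1;  a_3 = 1;  u_1 = (u_0 − 1)/7 = 0
  u_1 = 0;  a_4 = 0;  u_2 = (u_1 − 0)/7 = 0
Digits: (0, 0, 0, 1, 0).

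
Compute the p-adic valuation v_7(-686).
v_7(-686) = 3

v_7(n) is the largest exponent k such that 7^k divides n. Factor out: -686 = -7^3 · 2. (Sign doesn't affect v_p.) So v_7(-686) = 3.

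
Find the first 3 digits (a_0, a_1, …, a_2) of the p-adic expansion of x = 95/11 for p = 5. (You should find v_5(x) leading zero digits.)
(a_0, …, a_2) = (0, 4, 0)

v_5(95/11) = 1, so a_0 = ... = a_0 = 0. Factor out: x = 5^1 · u with u = 19/11 a unit in ℤ_5. Expand u iteratively via a_{v+i} = u_i mod 5, u_{i+1} = (u_i − a_{v+i})/5:
  u_0 = 19/11;  a_1 = 4;  u_1 = (u_0 − 4)/5 = -5/11
  u_1 = -5/11;  a_2 = 0;  u_2 = (u_1 − 0)/5 = -1/11
Digits: (0, 4, 0).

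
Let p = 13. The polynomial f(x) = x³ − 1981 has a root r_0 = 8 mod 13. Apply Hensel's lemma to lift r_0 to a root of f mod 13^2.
r_1 = 138 (mod 169)

Hensel: r_{i+1} = r_i − f(r_i)/f′(r_i) mod 13^{i+2}, where f′(x) = 3x². Iterate:
  r_0 = 8 (mod 13)
  r_1 = 138 (mod 169)
Final: r = 138 with f(r) ≡ 0 mod 13^2.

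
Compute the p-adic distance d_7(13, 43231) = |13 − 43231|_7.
d_7(13, 43231) = 1/2401

Step 1 — x − y = 13 − 43231 = -43218. Step 2 — v_7(-43218) = 4 (factor: -43218 = −(7^4 · 18); the sign does not affect v_p). Step 3 — |x − y|_7 = 7^{-4} = 1/2401.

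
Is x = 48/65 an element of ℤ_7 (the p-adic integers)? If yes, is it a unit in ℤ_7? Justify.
x ∈ ℤ_7^× (unit); v_7(x) = 0

ℤ_7 = {x ∈ ℚ_7 : v_7(x) ≥ 0} and ℤ_7^× = {x ∈ ℤ_7 : v_7(x) = 0}. Here v_7(48/65) = v_7(num) − v_7(den) = 0; compare against these criteria.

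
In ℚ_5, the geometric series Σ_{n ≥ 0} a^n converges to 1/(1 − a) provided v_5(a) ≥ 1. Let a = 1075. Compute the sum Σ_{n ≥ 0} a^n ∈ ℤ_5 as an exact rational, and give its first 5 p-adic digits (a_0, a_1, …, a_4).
Σ a^n = 1/(1 − a) = -1/1074;  first 5 digits = (1, 0, 3, 3, 0)

v_5(a) = 2 ≥ 1, so the series converges in ℤ_5 to 1/(1 − a) = 1/(1 − 1075) = -1/1074. Expand this rational in ℤ_5: compute digits iteratively via d_i = x_i mod 5, x_{i+1} = (x_i − d_i)/5. The first 5 digits are (1, 0, 3, 3, 0).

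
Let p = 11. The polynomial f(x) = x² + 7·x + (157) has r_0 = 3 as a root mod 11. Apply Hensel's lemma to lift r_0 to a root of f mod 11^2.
r_1 = 91 (mod 121)

Hensel: r_{i+1} = r_i − f(r_i)·(f′(r_i))^{-1} mod 11^{i+2}, f′(x) = 2x + 7. Iterate:
  r_0 = 3 (mod 11)
  r_1 = 91 (mod 121)
Final: r = 91 satisfies f(r) ≡ 0 mod 11^2.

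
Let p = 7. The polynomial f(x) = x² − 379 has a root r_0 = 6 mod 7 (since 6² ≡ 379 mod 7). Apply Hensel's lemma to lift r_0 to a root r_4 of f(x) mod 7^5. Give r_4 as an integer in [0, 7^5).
r_4 = 15441 (mod 16807)

Hensel's recurrence: r_{i+1} = r_i − f(r_i)·(f′(r_i))^{-1} mod 7^{i+2}, with f′(x) = 2x. Iterate:
  r_0 = 6 (mod 7)
  r_1 = 6 (mod 49)
  r_2 = 6 (mod 343)
  r_3 = 1035 (mod 2401)
  r_4 = 15441 (mod 16807)
Final: r_4 = 15441, and one checks f(r_4) ≡ 0 mod 7^5.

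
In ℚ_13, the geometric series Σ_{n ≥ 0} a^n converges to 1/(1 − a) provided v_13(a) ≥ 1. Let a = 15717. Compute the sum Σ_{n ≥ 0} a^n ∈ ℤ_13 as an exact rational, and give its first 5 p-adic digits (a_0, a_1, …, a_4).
Σ a^n = 1/(1 − a) = -1/15716;  first 5 digits = (1, 0, 2, 7, 4)

v_13(a) = 2 ≥ 1, so the series converges in ℤ_13 to 1/(1 − a) = 1/(1 − 15717) = -1/15716. Expand this rational in ℤ_13: compute digits iteratively via d_i = x_i mod 13, x_{i+1} = (x_i − d_i)/13. The first 5 digits are (1, 0, 2, 7, 4).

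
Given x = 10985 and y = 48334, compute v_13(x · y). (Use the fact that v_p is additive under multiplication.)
v_13(530948990) = 6

v_p(x) = 3 (factor: 10985 = 13^3 · 5); v_p(y) = 3 (factor: 48334 = 13^3 · 22). Additivity: v_p(xy) = v_p(x) + v_p(y) = 3 + 3 = 6. (Direct check: xy = 530948990 = 13^6 · (110).)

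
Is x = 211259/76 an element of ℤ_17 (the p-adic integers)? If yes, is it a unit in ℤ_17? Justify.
x ∈ ℤ_17 but not a unit; v_17(x) = 3 > 0

ℤ_17 = {x ∈ ℚ_17 : v_17(x) ≥ 0} and ℤ_17^× = {x ∈ ℤ_17 : v_17(x) = 0}. Here v_17(211259/76) = v_17(num) − v_17(den) = 3; compare against these criteria.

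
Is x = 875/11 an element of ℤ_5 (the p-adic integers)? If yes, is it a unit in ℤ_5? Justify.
x ∈ ℤ_5 but not a unit; v_5(x) = 3 > 0

ℤ_5 = {x ∈ ℚ_5 : v_5(x) ≥ 0} and ℤ_5^× = {x ∈ ℤ_5 : v_5(x) = 0}. Here v_5(875/11) = v_5(num) − v_5(den) = 3; compare against these criteria.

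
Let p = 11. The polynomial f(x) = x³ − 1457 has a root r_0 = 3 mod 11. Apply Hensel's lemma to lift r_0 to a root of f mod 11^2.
r_1 = 47 (mod 121)

Hensel: r_{i+1} = r_i − f(r_i)/f′(r_i) mod 11^{i+2}, where f′(x) = 3x². Iterate:
  r_0 = 3 (mod 11)
  r_1 = 47 (mod 121)
Final: r = 47 with f(r) ≡ 0 mod 11^2.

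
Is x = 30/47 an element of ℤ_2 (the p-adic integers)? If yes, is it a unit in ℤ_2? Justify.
x ∈ ℤ_2 but not a unit; v_2(x) = 1 > 0

ℤ_2 = {x ∈ ℚ_2 : v_2(x) ≥ 0} and ℤ_2^× = {x ∈ ℤ_2 : v_2(x) = 0}. Here v_2(30/47) = v_2(num) − v_2(den) = 1; compare against these criteria.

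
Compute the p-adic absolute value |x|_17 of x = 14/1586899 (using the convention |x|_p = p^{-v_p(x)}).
|14/1586899|_17 = 83521

Step 1 — compute v_17(x) by factoring powers of 17 out of the numerator and denominator: v_17(14/1586899) = -4. Step 2 — apply |x|_p = p^{-v_p(x)} = 17^{4} = 83521.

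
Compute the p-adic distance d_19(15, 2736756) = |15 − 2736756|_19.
d_19(15, 2736756) = 1/130321

Step 1 — x − y = 15 − 2736756 = -2736741. Step 2 — v_19(-2736741) = 4 (factor: -2736741 = −(19^4 · 21); the sign does not affect v_p). Step 3 — |x − y|_19 = 19^{-4} = 1/130321.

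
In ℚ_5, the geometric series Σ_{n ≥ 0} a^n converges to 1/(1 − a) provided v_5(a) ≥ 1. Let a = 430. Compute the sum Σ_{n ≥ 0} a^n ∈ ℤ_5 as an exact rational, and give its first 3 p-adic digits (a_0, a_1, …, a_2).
Σ a^n = 1/(1 − a) = -1/429;  first 3 digits = (1, 1, 3)

v_5(a) = 1 ≥ 1, so the series converges in ℤ_5 to 1/(1 − a) = 1/(1 − 430) = -1/429. Expand this rational in ℤ_5: compute digits iteratively via d_i = x_i mod 5, x_{i+1} = (x_i − d_i)/5. The first 3 digits are (1, 1, 3).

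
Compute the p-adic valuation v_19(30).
v_19(30) = 0

v_19(n) is the largest exponent k such that 19^k divides n. Factor out: 30 = 19^0 · 30. (Sign doesn't affect v_p.) So v_19(30) = 0.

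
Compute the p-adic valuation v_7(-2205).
v_7(-2205) = 2

v_7(n) is the largest exponent k such that 7^k divides n. Factor out: -2205 = -7^2 · 45. (Sign doesn't affect v_p.) So v_7(-2205) = 2.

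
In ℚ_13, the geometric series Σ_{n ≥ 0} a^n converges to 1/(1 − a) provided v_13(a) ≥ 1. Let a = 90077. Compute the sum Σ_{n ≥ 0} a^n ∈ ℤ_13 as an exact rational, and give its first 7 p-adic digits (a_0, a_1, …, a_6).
Σ a^n = 1/(1 − a) = -1/90076;  first 7 digits = (1, 0, 0, 2, 3, 0, 4)

v_13(a) = 3 ≥ 1, so the series converges in ℤ_13 to 1/(1 − a) = 1/(1 − 90077) = -1/90076. Expand this rational in ℤ_13: compute digits iteratively via d_i = x_i mod 13, x_{i+1} = (x_i − d_i)/13. The first 7 digits are (1, 0, 0, 2, 3, 0, 4).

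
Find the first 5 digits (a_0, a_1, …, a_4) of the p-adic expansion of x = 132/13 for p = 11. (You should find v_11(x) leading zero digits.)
(a_0, …, a_4) = (0, 6, 8, 6, 7)

v_11(132/13) = 1, so a_0 = ... = a_0 = 0. Factor out: x = 11^1 · u with u = 12/13 a unit in ℤ_11. Expand u iteratively via a_{v+i} = u_i mod 11, u_{i+1} = (u_i − a_{v+i})/11:
  u_0 = 12/13;  a_1 = 6;  u_1 = (u_0 − 6)/11 = -6/13
  u_1 = -6/13;  a_2 = 8;  u_2 = (u_1 − 8)/11 = -10/13
  u_2 = -10/13;  a_3 = 6;  u_3 = (u_2 − 6)/11 = -8/13
  u_3 = -8/13;  a_4 = 7;  u_4 = (u_3 − 7)/11 = -9/13
Digits: (0, 6, 8, 6, 7).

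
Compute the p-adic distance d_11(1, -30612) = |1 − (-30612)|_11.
d_11(1, -30612) = 1/1331

Step 1 — x − y = 1 − (-30612) = 30613. Step 2 — v_11(30613) = 3 (factor: 30613 = (11^3 · 23); the sign does not affect v_p). Step 3 — |x − y|_11 = 11^{-3} = 1/1331.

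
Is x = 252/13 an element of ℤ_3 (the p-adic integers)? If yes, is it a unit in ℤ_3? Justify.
x ∈ ℤ_3 but not a unit; v_3(x) = 2 > 0

ℤ_3 = {x ∈ ℚ_3 : v_3(x) ≥ 0} and ℤ_3^× = {x ∈ ℤ_3 : v_3(x) = 0}. Here v_3(252/13) = v_3(num) − v_3(den) = 2; compare against these criteria.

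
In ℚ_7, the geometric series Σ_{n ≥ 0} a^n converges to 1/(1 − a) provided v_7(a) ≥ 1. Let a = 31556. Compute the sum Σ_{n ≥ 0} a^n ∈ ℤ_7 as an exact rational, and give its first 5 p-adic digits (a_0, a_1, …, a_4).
Σ a^n = 1/(1 − a) = -1/31555;  first 5 digits = (1, 0, 0, 1, 6)

v_7(a) = 3 ≥ 1, so the series converges in ℤ_7 to 1/(1 − a) = 1/(1 − 31556) = -1/31555. Expand this rational in ℤ_7: compute digits iteratively via d_i = x_i mod 7, x_{i+1} = (x_i − d_i)/7. The first 5 digits are (1, 0, 0, 1, 6).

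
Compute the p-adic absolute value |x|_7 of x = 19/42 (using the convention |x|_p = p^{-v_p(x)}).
|19/42|_7 = 7

Step 1 — compute v_7(x) by factoring powers of 7 out of the numerator and denominator: v_7(19/42) = -1. Step 2 — apply |x|_p = p^{-v_p(x)} = 7^{1} = 7.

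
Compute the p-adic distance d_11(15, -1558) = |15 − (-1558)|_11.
d_11(15, -1558) = 1/121

Step 1 — x − y = 15 − (-1558) = 1573. Step 2 — v_11(1573) = 2 (factor: 1573 = (11^2 · 13); the sign does not affect v_p). Step 3 — |x − y|_11 = 11^{-2} = 1/121.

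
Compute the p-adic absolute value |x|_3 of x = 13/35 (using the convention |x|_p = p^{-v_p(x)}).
|13/35|_3 = 1

Step 1 — compute v_3(x) by factoring powers of 3 out of the numerator and denominator: v_3(13/35) = 0. Step 2 — apply |x|_p = p^{-v_p(x)} = 3^{0} = 1.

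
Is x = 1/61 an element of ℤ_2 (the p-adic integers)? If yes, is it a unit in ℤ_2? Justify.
x ∈ ℤ_2^× (unit); v_2(x) = 0

ℤ_2 = {x ∈ ℚ_2 : v_2(x) ≥ 0} and ℤ_2^× = {x ∈ ℤ_2 : v_2(x) = 0}. Here v_2(1/61) = v_2(num) − v_2(den) = 0; compare against these criteria.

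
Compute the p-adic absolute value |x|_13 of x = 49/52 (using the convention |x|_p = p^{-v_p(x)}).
|49/52|_13 = 13

Step 1 — compute v_13(x) by factoring powers of 13 out of the numerator and denominator: v_13(49/52) = -1. Step 2 — apply |x|_p = p^{-v_p(x)} = 13^{1} = 13.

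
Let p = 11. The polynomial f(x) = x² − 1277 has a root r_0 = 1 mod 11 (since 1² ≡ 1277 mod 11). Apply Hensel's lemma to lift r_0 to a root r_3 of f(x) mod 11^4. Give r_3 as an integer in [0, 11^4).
r_3 = 12739 (mod 14641)

Hensel's recurrence: r_{i+1} = r_i − f(r_i)·(f′(r_i))^{-1} mod 11^{i+2}, with f′(x) = 2x. Iterate:
  r_0 = 1 (mod 11)
  r_1 = 34 (mod 121)
  r_2 = 760 (mod 1331)
  r_3 = 12739 (mod 14641)
Final: r_3 = 12739, and one checks f(r_3) ≡ 0 mod 11^4.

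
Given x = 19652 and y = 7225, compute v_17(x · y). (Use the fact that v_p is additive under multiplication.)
v_17(141985700) = 5

v_p(x) = 3 (factor: 19652 = 17^3 · 4); v_p(y) = 2 (factor: 7225 = 17^2 · 25). Additivity: v_p(xy) = v_p(x) + v_p(y) = 3 + 2 = 5. (Direct check: xy = 141985700 = 17^5 · (100).)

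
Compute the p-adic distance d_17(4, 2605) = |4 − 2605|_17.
d_17(4, 2605) = 1/289

Step 1 — x − y = 4 − 2605 = -2601. Step 2 — v_17(-2601) = 2 (factor: -2601 = −(17^2 · 9); the sign does not affect v_p). Step 3 — |x − y|_17 = 17^{-2} = 1/289.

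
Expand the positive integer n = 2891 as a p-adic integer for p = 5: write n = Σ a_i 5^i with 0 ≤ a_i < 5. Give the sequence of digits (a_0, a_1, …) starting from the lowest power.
(a_0, a_1, …) = (1, 3, 0, 3, 4)

Repeated division by 5 gives the digits low-to-high: 2891 = 1 + 3·5^1 + 3·5^3 + 4·5^4. Digit sequence: (1, 3, 0, 3, 4).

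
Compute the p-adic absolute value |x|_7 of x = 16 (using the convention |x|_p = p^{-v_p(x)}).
|16|_7 = 1

Step 1 — compute v_7(x) by factoring powers of 7 out of the numerator and denominator: v_7(16) = 0. Step 2 — apply |x|_p = p^{-v_p(x)} = 7^{0} = 1.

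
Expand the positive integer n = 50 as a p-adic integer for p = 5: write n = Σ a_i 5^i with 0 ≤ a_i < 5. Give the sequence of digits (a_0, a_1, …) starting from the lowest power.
(a_0, a_1, …) = (0, 0, 2)

Repeated division by 5 gives the digits low-to-high: 50 = 2·5^2. Digit sequence: (0, 0, 2).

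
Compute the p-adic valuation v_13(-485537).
v_13(-485537) = 4

v_13(n) is the largest exponent k such that 13^k divides n. Factor out: -485537 = -13^4 · 17. (Sign doesn't affect v_p.) So v_13(-485537) = 4.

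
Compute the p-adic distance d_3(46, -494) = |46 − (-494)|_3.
d_3(46, -494) = 1/27

Step 1 — x − y = 46 − (-494) = 540. Step 2 — v_3(540) = 3 (factor: 540 = (3^3 · 20); the sign does not affect v_p). Step 3 — |x − y|_3 = 3^{-3} = 1/27.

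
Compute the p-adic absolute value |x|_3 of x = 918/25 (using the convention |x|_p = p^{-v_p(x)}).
|918/25|_3 = 1/27

Step 1 — compute v_3(x) by factoring powers of 3 out of the numerator and denominator: v_3(918/25) = 3. Step 2 — apply |x|_p = p^{-v_p(x)} = 3^{-3} = 1/27.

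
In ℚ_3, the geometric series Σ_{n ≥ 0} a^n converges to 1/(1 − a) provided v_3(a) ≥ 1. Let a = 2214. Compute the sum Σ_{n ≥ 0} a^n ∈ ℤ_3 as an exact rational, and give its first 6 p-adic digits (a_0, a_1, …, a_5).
Σ a^n = 1/(1 − a) = -1/2213;  first 6 digits = (1, 0, 0, 1, 0, 0)

v_3(a) = 3 ≥ 1, so the series converges in ℤ_3 to 1/(1 − a) = 1/(1 − 2214) = -1/2213. Expand this rational in ℤ_3: compute digits iteratively via d_i = x_i mod 3, x_{i+1} = (x_i − d_i)/3. The first 6 digits are (1, 0, 0, 1, 0, 0).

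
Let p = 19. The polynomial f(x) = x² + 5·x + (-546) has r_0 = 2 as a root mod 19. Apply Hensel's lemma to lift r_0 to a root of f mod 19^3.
r_2 = 21 (mod 6859)

Hensel: r_{i+1} = r_i − f(r_i)·(f′(r_i))^{-1} mod 19^{i+2}, f′(x) = 2x + 5. Iterate:
  r_0 = 2 (mod 19)
  r_1 = 21 (mod 361)
  r_2 = 21 (mod 6859)
Final: r = 21 satisfies f(r) ≡ 0 mod 19^3.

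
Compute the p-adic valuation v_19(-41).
v_19(-41) = 0

v_19(n) is the largest exponent k such that 19^k divides n. Factor out: -41 = -19^0 · 41. (Sign doesn't affect v_p.) So v_19(-41) = 0.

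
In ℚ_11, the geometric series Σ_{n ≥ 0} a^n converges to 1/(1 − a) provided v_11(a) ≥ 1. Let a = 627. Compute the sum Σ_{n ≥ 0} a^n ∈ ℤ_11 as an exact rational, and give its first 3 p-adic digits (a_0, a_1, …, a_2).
Σ a^n = 1/(1 − a) = -1/626;  first 3 digits = (1, 2, 9)

v_11(a) = 1 ≥ 1, so the series converges in ℤ_11 to 1/(1 − a) = 1/(1 − 627) = -1/626. Expand this rational in ℤ_11: compute digits iteratively via d_i = x_i mod 11, x_{i+1} = (x_i − d_i)/11. The first 3 digits are (1, 2, 9).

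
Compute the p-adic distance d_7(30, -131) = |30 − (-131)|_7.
d_7(30, -131) = 1/7

Step 1 — x − y = 30 − (-131) = 161. Step 2 — v_7(161) = 1 (factor: 161 = (7^1 · 23); the sign does not affect v_p). Step 3 — |x − y|_7 = 7^{-1} = 1/7.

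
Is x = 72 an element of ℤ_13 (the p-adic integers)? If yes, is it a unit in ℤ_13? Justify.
x ∈ ℤ_13^× (unit); v_13(x) = 0

ℤ_13 = {x ∈ ℚ_13 : v_13(x) ≥ 0} and ℤ_13^× = {x ∈ ℤ_13 : v_13(x) = 0}. Here v_13(72) = v_13(num) − v_13(den) = 0; compare against these criteria.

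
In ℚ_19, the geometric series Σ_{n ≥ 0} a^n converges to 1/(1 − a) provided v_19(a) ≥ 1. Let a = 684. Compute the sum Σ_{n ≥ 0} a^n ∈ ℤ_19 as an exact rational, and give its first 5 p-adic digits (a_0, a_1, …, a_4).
Σ a^n = 1/(1 − a) = -1/683;  first 5 digits = (1, 17, 5, 3, 5)

v_19(a) = 1 ≥ 1, so the series converges in ℤ_19 to 1/(1 − a) = 1/(1 − 684) = -1/683. Expand this rational in ℤ_19: compute digits iteratively via d_i = x_i mod 19, x_{i+1} = (x_i − d_i)/19. The first 5 digits are (1, 17, 5, 3, 5).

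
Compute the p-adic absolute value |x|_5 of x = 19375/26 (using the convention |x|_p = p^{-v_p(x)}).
|19375/26|_5 = 1/625

Step 1 — compute v_5(x) by factoring powers of 5 out of the numerator and denominator: v_5(19375/26) = 4. Step 2 — apply |x|_p = p^{-v_p(x)} = 5^{-4} = 1/625.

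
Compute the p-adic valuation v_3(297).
v_3(297) = 3

v_3(n) is the largest exponent k such that 3^k divides n. Factor out: 297 = 3^3 · 11. (Sign doesn't affect v_p.) So v_3(297) = 3.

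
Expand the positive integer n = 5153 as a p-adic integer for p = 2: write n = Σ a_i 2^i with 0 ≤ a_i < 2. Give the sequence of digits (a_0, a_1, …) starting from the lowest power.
(a_0, a_1, …) = (1, 0, 0, 0, 0, 1, 0, 0, 0, 0, 1, 0, 1)

Repeated division by 2 gives the digits low-to-high: 5153 = 1 + 1·2^5 + 1·2^10 + 1·2^12. Digit sequence: (1, 0, 0, 0, 0, 1, 0, 0, 0, 0, 1, 0, 1).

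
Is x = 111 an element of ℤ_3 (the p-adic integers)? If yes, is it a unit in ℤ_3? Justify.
x ∈ ℤ_3 but not a unit; v_3(x) = 1 > 0

ℤ_3 = {x ∈ ℚ_3 : v_3(x) ≥ 0} and ℤ_3^× = {x ∈ ℤ_3 : v_3(x) = 0}. Here v_3(111) = v_3(num) − v_3(den) = 1; compare against these criteria.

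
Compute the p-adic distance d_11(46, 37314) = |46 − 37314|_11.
d_11(46, 37314) = 1/1331

Step 1 — x − y = 46 − 37314 = -37268. Step 2 — v_11(-37268) = 3 (factor: -37268 = −(11^3 · 28); the sign does not affect v_p). Step 3 — |x − y|_11 = 11^{-3} = 1/1331.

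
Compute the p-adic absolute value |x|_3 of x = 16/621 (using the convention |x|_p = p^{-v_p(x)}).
|16/621|_3 = 27

Step 1 — compute v_3(x) by factoring powers of 3 out of the numerator and denominator: v_3(16/621) = -3. Step 2 — apply |x|_p = p^{-v_p(x)} = 3^{3} = 27.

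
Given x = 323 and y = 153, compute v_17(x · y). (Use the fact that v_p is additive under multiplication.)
v_17(49419) = 2

v_p(x) = 1 (factor: 323 = 17^1 · 19); v_p(y) = 1 (factor: 153 = 17^1 · 9). Additivity: v_p(xy) = v_p(x) + v_p(y) = 1 + 1 = 2. (Direct check: xy = 49419 = 17^2 · (171).)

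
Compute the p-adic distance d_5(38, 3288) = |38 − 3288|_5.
d_5(38, 3288) = 1/125

Step 1 — x − y = 38 − 3288 = -3250. Step 2 — v_5(-3250) = 3 (factor: -3250 = −(5^3 · 26); the sign does not affect v_p). Step 3 — |x − y|_5 = 5^{-3} = 1/125.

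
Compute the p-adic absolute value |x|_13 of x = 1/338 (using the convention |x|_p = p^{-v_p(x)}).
|1/338|_13 = 169

Step 1 — compute v_13(x) by factoring powers of 13 out of the numerator and denominator: v_13(1/338) = -2. Step 2 — apply |x|_p = p^{-v_p(x)} = 13^{2} = 169.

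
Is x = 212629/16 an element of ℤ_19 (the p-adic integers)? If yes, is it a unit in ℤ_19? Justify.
x ∈ ℤ_19 but not a unit; v_19(x) = 3 > 0

ℤ_19 = {x ∈ ℚ_19 : v_19(x) ≥ 0} and ℤ_19^× = {x ∈ ℤ_19 : v_19(x) = 0}. Here v_19(212629/16) = v_19(num) − v_19(den) = 3; compare against these criteria.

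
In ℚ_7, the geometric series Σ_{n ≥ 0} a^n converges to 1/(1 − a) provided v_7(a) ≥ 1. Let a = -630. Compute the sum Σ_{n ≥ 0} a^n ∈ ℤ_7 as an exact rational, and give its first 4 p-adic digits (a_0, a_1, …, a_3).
Σ a^n = 1/(1 − a) = 1/631;  first 4 digits = (1, 1, 2, 1)

v_7(a) = 1 ≥ 1, so the series converges in ℤ_7 to 1/(1 − a) = 1/(1 − (-630)) = 1/631. Expand this rational in ℤ_7: compute digits iteratively via d_i = x_i mod 7, x_{i+1} = (x_i − d_i)/7. The first 4 digits are (1, 1, 2, 1).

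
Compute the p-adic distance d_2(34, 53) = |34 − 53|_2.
d_2(34, 53) = 1

Step 1 — x − y = 34 − 53 = -19. Step 2 — v_2(-19) = 0 (factor: -19 = −(2^0 · 19); the sign does not affect v_p). Step 3 — |x − y|_2 = 2^{0} = 1.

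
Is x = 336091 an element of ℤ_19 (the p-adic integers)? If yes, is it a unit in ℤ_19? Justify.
x ∈ ℤ_19 but not a unit; v_19(x) = 3 > 0

ℤ_19 = {x ∈ ℚ_19 : v_19(x) ≥ 0} and ℤ_19^× = {x ∈ ℤ_19 : v_19(x) = 0}. Here v_19(336091) = v_19(num) − v_19(den) = 3; compare against these criteria.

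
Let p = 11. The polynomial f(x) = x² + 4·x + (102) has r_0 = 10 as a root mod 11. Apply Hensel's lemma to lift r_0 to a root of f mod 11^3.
r_2 = 1220 (mod 1331)

Hensel: r_{i+1} = r_i − f(r_i)·(f′(r_i))^{-1} mod 11^{i+2}, f′(x) = 2x + 4. Iterate:
  r_0 = 10 (mod 11)
  r_1 = 10 (mod 121)
  r_2 = 1220 (mod 1331)
Final: r = 1220 satisfies f(r) ≡ 0 mod 11^3.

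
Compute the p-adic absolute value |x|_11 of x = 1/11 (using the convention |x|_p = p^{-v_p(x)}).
|1/11|_11 = 11

Step 1 — compute v_11(x) by factoring powers of 11 out of the numerator and denominator: v_11(1/11) = -1. Step 2 — apply |x|_p = p^{-v_p(x)} = 11^{1} = 11.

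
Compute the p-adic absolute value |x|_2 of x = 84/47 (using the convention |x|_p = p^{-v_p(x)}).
|84/47|_2 = 1/4

Step 1 — compute v_2(x) by factoring powers of 2 out of the numerator and denominator: v_2(84/47) = 2. Step 2 — apply |x|_p = p^{-v_p(x)} = 2^{-2} = 1/4.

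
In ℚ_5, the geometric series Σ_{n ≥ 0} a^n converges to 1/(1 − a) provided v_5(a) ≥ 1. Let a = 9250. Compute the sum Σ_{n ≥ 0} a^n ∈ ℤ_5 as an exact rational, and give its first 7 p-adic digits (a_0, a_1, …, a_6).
Σ a^n = 1/(1 − a) = -1/9249;  first 7 digits = (1, 0, 0, 4, 4, 2, 1)

v_5(a) = 3 ≥ 1, so the series converges in ℤ_5 to 1/(1 − a) = 1/(1 − 9250) = -1/9249. Expand this rational in ℤ_5: compute digits iteratively via d_i = x_i mod 5, x_{i+1} = (x_i − d_i)/5. The first 7 digits are (1, 0, 0, 4, 4, 2, 1).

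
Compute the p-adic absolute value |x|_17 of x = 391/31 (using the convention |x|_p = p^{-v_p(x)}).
|391/31|_17 = 1/17

Step 1 — compute v_17(x) by factoring powers of 17 out of the numerator and denominator: v_17(391/31) = 1. Step 2 — apply |x|_p = p^{-v_p(x)} = 17^{-1} = 1/17.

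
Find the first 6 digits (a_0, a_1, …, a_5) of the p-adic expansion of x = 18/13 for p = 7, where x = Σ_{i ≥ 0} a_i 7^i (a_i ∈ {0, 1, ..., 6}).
(a_0, …, a_5) = (3, 3, 6, 5, 4, 2)

v_7(18/13) = 0 (numerator and denominator both coprime to 7), so x ∈ ℤ_7^×. Compute digits iteratively via a_i = x_i mod 7, x_{i+1} = (x_i − a_i)/7, with x_0 = x:
  x_0 = 18/13;  a_0 = 3;  x_1 = (x_0 − 3)/7 = -3/13
  x_1 = -3/13;  a_1 = 3;  x_2 = (x_1 − 3)/7 = -6/13
  x_2 = -6/13;  a_2 = 6;  x_3 = (x_2 − 6)/7 = -12/13
  x_3 = -12/13;  a_3 = 5;  x_4 = (x_3 − 5)/7 = -11/13
  x_4 = -11/13;  a_4 = 4;  x_5 = (x_4 − 4)/7 = -9/13
  x_5 = -9/13;  a_5 = 2;  x_6 = (x_5 − 2)/7 = -5/13
Digits: (3, 3, 6, 5, 4, 2).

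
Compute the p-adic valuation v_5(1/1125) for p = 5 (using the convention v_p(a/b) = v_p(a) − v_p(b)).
v_5(1/1125) = -3

Factor powers of 5 from the numerator and denominator of the reduced fraction: 1 = 5^0 · 1 and 1125 = 5^3 · 9. Apply v_p(a/b) = v_p(a) − v_p(b): v_5(1/1125) = 0 − 3 = -3.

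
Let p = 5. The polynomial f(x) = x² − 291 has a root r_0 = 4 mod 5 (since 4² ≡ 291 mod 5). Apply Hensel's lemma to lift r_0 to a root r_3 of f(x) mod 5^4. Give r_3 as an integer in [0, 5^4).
r_3 = 429 (mod 625)

Hensel's recurrence: r_{i+1} = r_i − f(r_i)·(f′(r_i))^{-1} mod 5^{i+2}, with f′(x) = 2x. Iterate:
  r_0 = 4 (mod 5)
  r_1 = 4 (mod 25)
  r_2 = 54 (mod 125)
  r_3 = 429 (mod 625)
Final: r_3 = 429, and one checks f(r_3) ≡ 0 mod 5^4.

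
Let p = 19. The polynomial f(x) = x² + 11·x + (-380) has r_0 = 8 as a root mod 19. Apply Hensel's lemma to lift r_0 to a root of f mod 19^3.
r_2 = 939 (mod 6859)

Hensel: r_{i+1} = r_i − f(r_i)·(f′(r_i))^{-1} mod 19^{i+2}, f′(x) = 2x + 11. Iterate:
  r_0 = 8 (mod 19)
  r_1 = 217 (mod 361)
  r_2 = 939 (mod 6859)
Final: r = 939 satisfies f(r) ≡ 0 mod 19^3.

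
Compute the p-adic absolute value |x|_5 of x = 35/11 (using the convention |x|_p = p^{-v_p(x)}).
|35/11|_5 = 1/5

Step 1 — compute v_5(x) by factoring powers of 5 out of the numerator and denominator: v_5(35/11) = 1. Step 2 — apply |x|_p = p^{-v_p(x)} = 5^{-1} = 1/5.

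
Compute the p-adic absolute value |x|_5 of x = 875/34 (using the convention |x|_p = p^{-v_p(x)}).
|875/34|_5 = 1/125

Step 1 — compute v_5(x) by factoring powers of 5 out of the numerator and denominator: v_5(875/34) = 3. Step 2 — apply |x|_p = p^{-v_p(x)} = 5^{-3} = 1/125.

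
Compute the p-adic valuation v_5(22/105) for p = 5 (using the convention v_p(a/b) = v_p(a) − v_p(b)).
v_5(22/105) = -1

Factor powers of 5 from the numerator and denominator of the reduced fraction: 22 = 5^0 · 22 and 105 = 5^1 · 21. Apply v_p(a/b) = v_p(a) − v_p(b): v_5(22/105) = 0 − 1 = -1.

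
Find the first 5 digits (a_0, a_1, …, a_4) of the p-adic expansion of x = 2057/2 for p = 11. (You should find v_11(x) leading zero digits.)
(a_0, …, a_4) = (0, 0, 3, 6, 5)

v_11(2057/2) = 2, so a_0 = ... = a_1 = 0. Factor out: x = 11^2 · u with u = 17/2 a unit in ℤ_11. Expand u iteratively via a_{v+i} = u_i mod 11, u_{i+1} = (u_i − a_{v+i})/11:
  u_0 = 17/2;  a_2 = 3;  u_1 = (u_0 − 3)/11 = 1/2
  u_1 = 1/2;  a_3 = 6;  u_2 = (u_1 − 6)/11 = -1/2
  u_2 = -1/2;  a_4 = 5;  u_3 = (u_2 − 5)/11 = -1/2
Digits: (0, 0, 3, 6, 5).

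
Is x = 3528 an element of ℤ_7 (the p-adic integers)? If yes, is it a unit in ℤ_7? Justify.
x ∈ ℤ_7 but not a unit; v_7(x) = 2 > 0

ℤ_7 = {x ∈ ℚ_7 : v_7(x) ≥ 0} and ℤ_7^× = {x ∈ ℤ_7 : v_7(x) = 0}. Here v_7(3528) = v_7(num) − v_7(den) = 2; compare against these criteria.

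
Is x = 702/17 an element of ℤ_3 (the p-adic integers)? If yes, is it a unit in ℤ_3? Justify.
x ∈ ℤ_3 but not a unit; v_3(x) = 3 > 0

ℤ_3 = {x ∈ ℚ_3 : v_3(x) ≥ 0} and ℤ_3^× = {x ∈ ℤ_3 : v_3(x) = 0}. Here v_3(702/17) = v_3(num) − v_3(den) = 3; compare against these criteria.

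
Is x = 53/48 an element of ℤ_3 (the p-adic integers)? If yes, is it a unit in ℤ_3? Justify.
x ∉ ℤ_3 (v_3(x) = -1 < 0)

ℤ_3 = {x ∈ ℚ_3 : v_3(x) ≥ 0} and ℤ_3^× = {x ∈ ℤ_3 : v_3(x) = 0}. Here v_3(53/48) = v_3(num) − v_3(den) = -1; compare against these criteria.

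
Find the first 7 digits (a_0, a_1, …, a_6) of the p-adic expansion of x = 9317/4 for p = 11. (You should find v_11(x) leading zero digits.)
(a_0, …, a_6) = (0, 0, 0, 10, 2, 8, 2)

v_11(9317/4) = 3, so a_0 = ... = a_2 = 0. Factor out: x = 11^3 · u with u = 7/4 a unit in ℤ_11. Expand u iteratively via a_{v+i} = u_i mod 11, u_{i+1} = (u_i − a_{v+i})/11:
  u_0 = 7/4;  a_3 = 10;  u_1 = (u_0 − 10)/11 = -3/4
  u_1 = -3/4;  a_4 = 2;  u_2 = (u_1 − 2)/11 = -1/4
  u_2 = -1/4;  a_5 = 8;  u_3 = (u_2 − 8)/11 = -3/4
  u_3 = -3/4;  a_6 = 2;  u_4 = (u_3 − 2)/11 = -1/4
Digits: (0, 0, 0, 10, 2, 8, 2).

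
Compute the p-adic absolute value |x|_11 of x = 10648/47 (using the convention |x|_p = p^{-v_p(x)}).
|10648/47|_11 = 1/1331

Step 1 — compute v_11(x) by factoring powers of 11 out of the numerator and denominator: v_11(10648/47) = 3. Step 2 — apply |x|_p = p^{-v_p(x)} = 11^{-3} = 1/1331.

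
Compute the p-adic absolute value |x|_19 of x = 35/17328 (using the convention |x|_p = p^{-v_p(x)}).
|35/17328|_19 = 361

Step 1 — compute v_19(x) by factoring powers of 19 out of the numerator and denominator: v_19(35/17328) = -2. Step 2 — apply |x|_p = p^{-v_p(x)} = 19^{2} = 361.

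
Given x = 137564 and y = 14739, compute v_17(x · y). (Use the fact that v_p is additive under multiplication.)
v_17(2027555796) = 6

v_p(x) = 3 (factor: 137564 = 17^3 · 28); v_p(y) = 3 (factor: 14739 = 17^3 · 3). Additivity: v_p(xy) = v_p(x) + v_p(y) = 3 + 3 = 6. (Direct check: xy = 2027555796 = 17^6 · (84).)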